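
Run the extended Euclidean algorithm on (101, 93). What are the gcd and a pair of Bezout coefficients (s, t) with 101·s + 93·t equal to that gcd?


Euclidean algorithm on (101, 93) — divide until remainder is 0:
  101 = 1 · 93 + 8
  93 = 11 · 8 + 5
  8 = 1 · 5 + 3
  5 = 1 · 3 + 2
  3 = 1 · 2 + 1
  2 = 2 · 1 + 0
gcd(101, 93) = 1.
Track Bezout coefficients alongside the remainders: start with r₀ = 101 = a·1 + b·0 (s = 1, t = 0) and r₁ = 93 = a·0 + b·1 (s = 0, t = 1); each new remainder r_{k+1} = r_{k-1} − q_k·r_k inherits s_{k+1} = s_{k-1} − q_k·s_k, t_{k+1} = t_{k-1} − q_k·t_k, so r_k = a·s_k + b·t_k at every step:
  q = 1: r = 8, s = 1 − 1·0 = 1, t = 0 − 1·1 = -1  (check: 101·1 + 93·(-1) = 8)
  q = 11: r = 5, s = 0 − 11·1 = -11, t = 1 − 11·(-1) = 12  (check: 101·(-11) + 93·12 = 5)
  q = 1: r = 3, s = 1 − 1·(-11) = 12, t = -1 − 1·12 = -13  (check: 101·12 + 93·(-13) = 3)
  q = 1: r = 2, s = -11 − 1·12 = -23, t = 12 − 1·(-13) = 25  (check: 101·(-23) + 93·25 = 2)
  q = 1: r = 1, s = 12 − 1·(-23) = 35, t = -13 − 1·25 = -38  (check: 101·35 + 93·(-38) = 1)
The row with r = 1 (the gcd) gives the Bezout coefficients s = 35, t = -38.
Result: 101 · (35) + 93 · (-38) = 1.

gcd(101, 93) = 1; s = 35, t = -38 (check: 101·35 + 93·(-38) = 1).


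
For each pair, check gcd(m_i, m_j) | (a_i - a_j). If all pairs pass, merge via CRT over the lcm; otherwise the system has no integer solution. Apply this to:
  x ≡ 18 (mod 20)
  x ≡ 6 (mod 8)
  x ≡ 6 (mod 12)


Moduli 20, 8, 12 are not pairwise coprime, so CRT works modulo lcm(m_i) when all pairwise compatibility conditions hold.
Pairwise compatibility: gcd(m_i, m_j) must divide a_i - a_j for every pair.
Merge one congruence at a time:
  Start: x ≡ 18 (mod 20).
  Combine with x ≡ 6 (mod 8): gcd(20, 8) = 4; 6 - 18 = -12, which IS divisible by 4, so compatible.
    Write x = 18 + 20·t and substitute into x ≡ 6 (mod 8): 20·t ≡ 6 − 18 = -12 (mod 8).
    Divide the congruence (and modulus) by g = 4: 5·t ≡ -3 (mod 2).
    Reduce coefficients mod 2: 1·t ≡ 1 (mod 2).
    So t ≡ 1 (mod 2).
    Then x = 18 + 20·1 = 38, valid modulo lcm(20, 8) = 40: x ≡ 38 (mod 40).
  Combine with x ≡ 6 (mod 12): gcd(40, 12) = 4; 6 - 38 = -32, which IS divisible by 4, so compatible.
    Write x = 38 + 40·t and substitute into x ≡ 6 (mod 12): 40·t ≡ 6 − 38 = -32 (mod 12).
    Divide the congruence (and modulus) by g = 4: 10·t ≡ -8 (mod 3).
    Reduce coefficients mod 3: 1·t ≡ 1 (mod 3).
    So t ≡ 1 (mod 3).
    Then x = 38 + 40·1 = 78, valid modulo lcm(40, 12) = 120: x ≡ 78 (mod 120).
Verify: 78 mod 20 = 18, 78 mod 8 = 6, 78 mod 12 = 6.

x ≡ 78 (mod 120).


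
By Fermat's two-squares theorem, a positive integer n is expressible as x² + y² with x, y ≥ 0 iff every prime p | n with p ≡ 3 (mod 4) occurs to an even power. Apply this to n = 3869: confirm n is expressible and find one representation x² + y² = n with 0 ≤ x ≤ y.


Step 1: Factor n = 3869 = 53 · 73.
Step 2: Check the mod-4 condition on each prime factor: 53 ≡ 1 (mod 4), exponent 1; 73 ≡ 1 (mod 4), exponent 1.
All primes ≡ 3 (mod 4) appear to even exponent (or don't appear), so by the two-squares theorem n IS expressible as a sum of two squares.
Step 3: Build a representation. Here n = 53 · 73 is a product of primes ≡ 1 (mod 4). Each prime p ≡ 1 (mod 4) is itself a sum of two squares; find a² by testing p − a² for a perfect square:
  53: 53 − 1² = 52, 53 − 2² = 49 = 7² ⇒ 53 = 2² + 7².
  73: 73 − 1² = 72, 73 − 2² = 69, 73 − 3² = 64 = 8² ⇒ 73 = 3² + 8².
  Combine using the Brahmagupta–Fibonacci identity (a² + b²)(c² + d²) = (ac − bd)² + (ad + bc)² = (ac + bd)² + (ad − bc)²:
  53 · 73 = 3869: from (2² + 7²)(3² + 8²), take (2·3 − 7·8, 2·8 + 7·3) = (6 − 56, 16 + 21) = (-50, 37); dropping signs (only squares matter) gives (50, 37); check 50² + 37² = 2500 + 1369 = 3869 ✓.
Step 4: Order so x ≤ y and verify: 37² + 50² = 1369 + 2500 = 3869 = n. ✓

n = 3869 = 37² + 50² (one valid representation with x ≤ y).


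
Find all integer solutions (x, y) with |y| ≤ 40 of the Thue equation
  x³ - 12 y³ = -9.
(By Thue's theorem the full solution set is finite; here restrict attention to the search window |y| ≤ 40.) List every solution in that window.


The equation is x³ - 12y³ = -9. For fixed y, x³ = 12·y³ − 9, so a solution requires the RHS to be a perfect cube.
Strategy: iterate y from -40 to 40, compute RHS = 12·y³ − 9, and check whether it is a (positive or negative) perfect cube.
Check small values of y:
  y = 0: RHS = -9 is not a perfect cube.
  y = 1: RHS = 3 is not a perfect cube.
  y = -1: RHS = -21 is not a perfect cube.
  y = 2: RHS = 87 is not a perfect cube.
  y = -2: RHS = -105 is not a perfect cube.
  y = 3: RHS = 315 is not a perfect cube.
  y = -3: RHS = -333 is not a perfect cube.
Continuing the search up to |y| = 40 finds no solutions either.
No (x, y) in the scanned range satisfies the equation.

No integer solutions with |y| ≤ 40.


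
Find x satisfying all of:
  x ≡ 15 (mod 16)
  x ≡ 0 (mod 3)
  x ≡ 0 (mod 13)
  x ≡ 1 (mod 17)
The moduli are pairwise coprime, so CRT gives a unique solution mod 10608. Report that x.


Product of moduli M = 16 · 3 · 13 · 17 = 10608.
Merge one congruence at a time:
  Start: x ≡ 15 (mod 16).
  Combine with x ≡ 0 (mod 3); new modulus lcm = 48.
    Write x = 15 + 16·t and substitute into x ≡ 0 (mod 3): 16·t ≡ 0 − 15 = -15 (mod 3).
    Reduce coefficients mod 3: 1·t ≡ 0 (mod 3).
    So t ≡ 0 (mod 3).
    Then x = 15 + 16·0 = 15, valid modulo lcm(16, 3) = 48: x ≡ 15 (mod 48).
  Combine with x ≡ 0 (mod 13); new modulus lcm = 624.
    Write x = 15 + 48·t and substitute into x ≡ 0 (mod 13): 48·t ≡ 0 − 15 = -15 (mod 13).
    Reduce coefficients mod 13: 9·t ≡ 11 (mod 13).
    The inverse of 9 mod 13 is 3 (since 9·3 = 27 = 2·13 + 1), so t ≡ 3·11 = 33 ≡ 7 (mod 13).
    Then x = 15 + 48·7 = 351, valid modulo lcm(48, 13) = 624: x ≡ 351 (mod 624).
  Combine with x ≡ 1 (mod 17); new modulus lcm = 10608.
    Write x = 351 + 624·t and substitute into x ≡ 1 (mod 17): 624·t ≡ 1 − 351 = -350 (mod 17).
    Reduce coefficients mod 17: 12·t ≡ 7 (mod 17).
    The inverse of 12 mod 17 is 10 (since 12·10 = 120 = 7·17 + 1), so t ≡ 10·7 = 70 ≡ 2 (mod 17).
    Then x = 351 + 624·2 = 1599, valid modulo lcm(624, 17) = 10608: x ≡ 1599 (mod 10608).
Verify against each original: 1599 mod 16 = 15, 1599 mod 3 = 0, 1599 mod 13 = 0, 1599 mod 17 = 1.

x ≡ 1599 (mod 10608).


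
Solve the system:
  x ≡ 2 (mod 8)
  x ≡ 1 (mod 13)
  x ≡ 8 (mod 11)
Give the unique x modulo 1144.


Moduli 8, 13, 11 are pairwise coprime; by CRT there is a unique solution modulo M = 8 · 13 · 11 = 1144.
Solve pairwise, accumulating the modulus:
  Start with x ≡ 2 (mod 8).
  Combine with x ≡ 1 (mod 13): since gcd(8, 13) = 1, we get a unique residue mod 104.
    Write x = 2 + 8·t and substitute into x ≡ 1 (mod 13): 8·t ≡ 1 − 2 = -1 (mod 13).
    Reduce coefficients mod 13: 8·t ≡ 12 (mod 13).
    The inverse of 8 mod 13 is 5 (since 8·5 = 40 = 3·13 + 1), so t ≡ 5·12 = 60 ≡ 8 (mod 13).
    Then x = 2 + 8·8 = 66, valid modulo lcm(8, 13) = 104: x ≡ 66 (mod 104).
  Combine with x ≡ 8 (mod 11): since gcd(104, 11) = 1, we get a unique residue mod 1144.
    Write x = 66 + 104·t and substitute into x ≡ 8 (mod 11): 104·t ≡ 8 − 66 = -58 (mod 11).
    Reduce coefficients mod 11: 5·t ≡ 8 (mod 11).
    The inverse of 5 mod 11 is 9 (since 5·9 = 45 = 4·11 + 1), so t ≡ 9·8 = 72 ≡ 6 (mod 11).
    Then x = 66 + 104·6 = 690, valid modulo lcm(104, 11) = 1144: x ≡ 690 (mod 1144).
Verify: 690 mod 8 = 2 ✓, 690 mod 13 = 1 ✓, 690 mod 11 = 8 ✓.

x ≡ 690 (mod 1144).


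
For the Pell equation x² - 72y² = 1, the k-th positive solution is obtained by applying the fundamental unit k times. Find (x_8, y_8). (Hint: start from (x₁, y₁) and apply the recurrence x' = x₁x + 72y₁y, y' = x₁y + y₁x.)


Step 1: Find the fundamental solution (x₁, y₁) of x² - 72y² = 1.
  Expand √72 as a continued fraction. a₀ = ⌊√72⌋ = 8; iterate m_{k+1} = d_k·a_k − m_k, d_{k+1} = (72 − m_{k+1}²)/d_k, a_{k+1} = ⌊(a₀ + m_{k+1})/d_{k+1}⌋ (starting m₀ = 0, d₀ = 1), with convergents p_k = a_k·p_{k-1} + p_{k-2}, q_k = a_k·q_{k-1} + q_{k-2} (p₋₁ = 1, q₋₁ = 0):
  k = 0: a₀ = 8; p₀/q₀ = 8/1; p₀² − 72·q₀² = 64 − 72 = -8.
  k = 1: m = 8, d = 8, a = ⌊(8 + 8)/8⌋ = 2; p/q = (2·8 + 1)/(2·1 + 0) = 17/2; p² − 72·q² = 289 − 288 = 1.
  The first convergent with p² − 72·q² = 1 gives the fundamental solution (x₁, y₁) = (17, 2).
Step 2: Apply the recurrence (x_{n+1}, y_{n+1}) = (x₁x_n + 72y₁y_n, x₁y_n + y₁x_n) repeatedly.
  From (x_1, y_1) = (17, 2): x_2 = 17·17 + 72·2·2 = 577; y_2 = 17·2 + 2·17 = 68.
  From (x_2, y_2) = (577, 68): x_3 = 17·577 + 72·2·68 = 19601; y_3 = 17·68 + 2·577 = 2310.
  From (x_3, y_3) = (19601, 2310): x_4 = 17·19601 + 72·2·2310 = 665857; y_4 = 17·2310 + 2·19601 = 78472.
  From (x_4, y_4) = (665857, 78472): x_5 = 17·665857 + 72·2·78472 = 22619537; y_5 = 17·78472 + 2·665857 = 2665738.
  From (x_5, y_5) = (22619537, 2665738): x_6 = 17·22619537 + 72·2·2665738 = 768398401; y_6 = 17·2665738 + 2·22619537 = 90556620.
  From (x_6, y_6) = (768398401, 90556620): x_7 = 17·768398401 + 72·2·90556620 = 26102926097; y_7 = 17·90556620 + 2·768398401 = 3076259342.
  From (x_7, y_7) = (26102926097, 3076259342): x_8 = 17·26102926097 + 72·2·3076259342 = 886731088897; y_8 = 17·3076259342 + 2·26102926097 = 104502261008.
Step 3: Verify x_8² - 72·y_8² = 786292024016459316676609 - 786292024016459316676608 = 1 (should be 1). ✓

(x_1, y_1) = (17, 2); (x_8, y_8) = (886731088897, 104502261008).


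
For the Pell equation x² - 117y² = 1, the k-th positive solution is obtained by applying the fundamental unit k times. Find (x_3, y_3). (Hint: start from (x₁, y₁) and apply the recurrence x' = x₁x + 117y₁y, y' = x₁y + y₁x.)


Step 1: Find the fundamental solution (x₁, y₁) of x² - 117y² = 1.
  Expand √117 as a continued fraction. a₀ = ⌊√117⌋ = 10; iterate m_{k+1} = d_k·a_k − m_k, d_{k+1} = (117 − m_{k+1}²)/d_k, a_{k+1} = ⌊(a₀ + m_{k+1})/d_{k+1}⌋ (starting m₀ = 0, d₀ = 1), with convergents p_k = a_k·p_{k-1} + p_{k-2}, q_k = a_k·q_{k-1} + q_{k-2} (p₋₁ = 1, q₋₁ = 0):
  k = 0: a₀ = 10; p₀/q₀ = 10/1; p₀² − 117·q₀² = 100 − 117 = -17.
  k = 1: m = 10, d = 17, a = ⌊(10 + 10)/17⌋ = 1; p/q = (1·10 + 1)/(1·1 + 0) = 11/1; p² − 117·q² = 121 − 117 = 4.
  k = 2: m = 7, d = 4, a = ⌊(10 + 7)/4⌋ = 4; p/q = (4·11 + 10)/(4·1 + 1) = 54/5; p² − 117·q² = 2916 − 2925 = -9.
  k = 3: m = 9, d = 9, a = ⌊(10 + 9)/9⌋ = 2; p/q = (2·54 + 11)/(2·5 + 1) = 119/11; p² − 117·q² = 14161 − 14157 = 4.
  k = 4: m = 9, d = 4, a = ⌊(10 + 9)/4⌋ = 4; p/q = (4·119 + 54)/(4·11 + 5) = 530/49; p² − 117·q² = 280900 − 280917 = -17.
  k = 5: m = 7, d = 17, a = ⌊(10 + 7)/17⌋ = 1; p/q = (1·530 + 119)/(1·49 + 11) = 649/60; p² − 117·q² = 421201 − 421200 = 1.
  The first convergent with p² − 117·q² = 1 gives the fundamental solution (x₁, y₁) = (649, 60).
Step 2: Apply the recurrence (x_{n+1}, y_{n+1}) = (x₁x_n + 117y₁y_n, x₁y_n + y₁x_n) repeatedly.
  From (x_1, y_1) = (649, 60): x_2 = 649·649 + 117·60·60 = 842401; y_2 = 649·60 + 60·649 = 77880.
  From (x_2, y_2) = (842401, 77880): x_3 = 649·842401 + 117·60·77880 = 1093435849; y_3 = 649·77880 + 60·842401 = 101088180.
Step 3: Verify x_3² - 117·y_3² = 1195601955878350801 - 1195601955878350800 = 1 (should be 1). ✓

(x_1, y_1) = (649, 60); (x_3, y_3) = (1093435849, 101088180).


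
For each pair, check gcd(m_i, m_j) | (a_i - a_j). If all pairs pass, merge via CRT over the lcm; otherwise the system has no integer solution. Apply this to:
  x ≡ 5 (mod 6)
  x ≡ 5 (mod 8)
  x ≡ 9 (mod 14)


Moduli 6, 8, 14 are not pairwise coprime, so CRT works modulo lcm(m_i) when all pairwise compatibility conditions hold.
Pairwise compatibility: gcd(m_i, m_j) must divide a_i - a_j for every pair.
Merge one congruence at a time:
  Start: x ≡ 5 (mod 6).
  Combine with x ≡ 5 (mod 8): gcd(6, 8) = 2; 5 - 5 = 0, which IS divisible by 2, so compatible.
    Write x = 5 + 6·t and substitute into x ≡ 5 (mod 8): 6·t ≡ 5 − 5 = 0 (mod 8).
    Divide the congruence (and modulus) by g = 2: 3·t ≡ 0 (mod 4).
    The inverse of 3 mod 4 is 3 (since 3·3 = 9 = 2·4 + 1), so t ≡ 3·0 = 0 ≡ 0 (mod 4).
    Then x = 5 + 6·0 = 5, valid modulo lcm(6, 8) = 24: x ≡ 5 (mod 24).
  Combine with x ≡ 9 (mod 14): gcd(24, 14) = 2; 9 - 5 = 4, which IS divisible by 2, so compatible.
    Write x = 5 + 24·t and substitute into x ≡ 9 (mod 14): 24·t ≡ 9 − 5 = 4 (mod 14).
    Divide the congruence (and modulus) by g = 2: 12·t ≡ 2 (mod 7).
    Reduce coefficients mod 7: 5·t ≡ 2 (mod 7).
    The inverse of 5 mod 7 is 3 (since 5·3 = 15 = 2·7 + 1), so t ≡ 3·2 = 6 ≡ 6 (mod 7).
    Then x = 5 + 24·6 = 149, valid modulo lcm(24, 14) = 168: x ≡ 149 (mod 168).
Verify: 149 mod 6 = 5, 149 mod 8 = 5, 149 mod 14 = 9.

x ≡ 149 (mod 168).


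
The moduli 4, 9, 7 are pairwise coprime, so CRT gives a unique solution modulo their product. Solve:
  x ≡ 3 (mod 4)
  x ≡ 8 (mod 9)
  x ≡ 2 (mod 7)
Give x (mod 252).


Moduli 4, 9, 7 are pairwise coprime; by CRT there is a unique solution modulo M = 4 · 9 · 7 = 252.
Solve pairwise, accumulating the modulus:
  Start with x ≡ 3 (mod 4).
  Combine with x ≡ 8 (mod 9): since gcd(4, 9) = 1, we get a unique residue mod 36.
    Write x = 3 + 4·t and substitute into x ≡ 8 (mod 9): 4·t ≡ 8 − 3 = 5 (mod 9).
    The inverse of 4 mod 9 is 7 (since 4·7 = 28 = 3·9 + 1), so t ≡ 7·5 = 35 ≡ 8 (mod 9).
    Then x = 3 + 4·8 = 35, valid modulo lcm(4, 9) = 36: x ≡ 35 (mod 36).
  Combine with x ≡ 2 (mod 7): since gcd(36, 7) = 1, we get a unique residue mod 252.
    Write x = 35 + 36·t and substitute into x ≡ 2 (mod 7): 36·t ≡ 2 − 35 = -33 (mod 7).
    Reduce coefficients mod 7: 1·t ≡ 2 (mod 7).
    So t ≡ 2 (mod 7).
    Then x = 35 + 36·2 = 107, valid modulo lcm(36, 7) = 252: x ≡ 107 (mod 252).
Verify: 107 mod 4 = 3 ✓, 107 mod 9 = 8 ✓, 107 mod 7 = 2 ✓.

x ≡ 107 (mod 252).


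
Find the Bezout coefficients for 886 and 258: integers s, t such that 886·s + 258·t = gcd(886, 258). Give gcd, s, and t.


Euclidean algorithm on (886, 258) — divide until remainder is 0:
  886 = 3 · 258 + 112
  258 = 2 · 112 + 34
  112 = 3 · 34 + 10
  34 = 3 · 10 + 4
  10 = 2 · 4 + 2
  4 = 2 · 2 + 0
gcd(886, 258) = 2.
Track Bezout coefficients alongside the remainders: start with r₀ = 886 = a·1 + b·0 (s = 1, t = 0) and r₁ = 258 = a·0 + b·1 (s = 0, t = 1); each new remainder r_{k+1} = r_{k-1} − q_k·r_k inherits s_{k+1} = s_{k-1} − q_k·s_k, t_{k+1} = t_{k-1} − q_k·t_k, so r_k = a·s_k + b·t_k at every step:
  q = 3: r = 112, s = 1 − 3·0 = 1, t = 0 − 3·1 = -3  (check: 886·1 + 258·(-3) = 112)
  q = 2: r = 34, s = 0 − 2·1 = -2, t = 1 − 2·(-3) = 7  (check: 886·(-2) + 258·7 = 34)
  q = 3: r = 10, s = 1 − 3·(-2) = 7, t = -3 − 3·7 = -24  (check: 886·7 + 258·(-24) = 10)
  q = 3: r = 4, s = -2 − 3·7 = -23, t = 7 − 3·(-24) = 79  (check: 886·(-23) + 258·79 = 4)
  q = 2: r = 2, s = 7 − 2·(-23) = 53, t = -24 − 2·79 = -182  (check: 886·53 + 258·(-182) = 2)
The row with r = 2 (the gcd) gives the Bezout coefficients s = 53, t = -182.
Result: 886 · (53) + 258 · (-182) = 2.

gcd(886, 258) = 2; s = 53, t = -182 (check: 886·53 + 258·(-182) = 2).


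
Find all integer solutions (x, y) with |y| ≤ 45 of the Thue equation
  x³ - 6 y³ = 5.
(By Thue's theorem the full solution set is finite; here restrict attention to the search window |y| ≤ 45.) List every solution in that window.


The equation is x³ - 6y³ = 5. For fixed y, x³ = 6·y³ + 5, so a solution requires the RHS to be a perfect cube.
Strategy: iterate y from -45 to 45, compute RHS = 6·y³ + 5, and check whether it is a (positive or negative) perfect cube.
Check small values of y:
  y = 0: RHS = 5 is not a perfect cube.
  y = 1: RHS = 11 is not a perfect cube.
  y = -1: RHS = -1 = (-1)³ ⇒ x = -1 works.
  y = 2: RHS = 53 is not a perfect cube.
  y = -2: RHS = -43 is not a perfect cube.
  y = 3: RHS = 167 is not a perfect cube.
  y = -3: RHS = -157 is not a perfect cube.
Continuing the search up to |y| = 45 finds no further solutions beyond those listed.
Collected solutions: (-1, -1).

Solutions (with |y| ≤ 45): (-1, -1).


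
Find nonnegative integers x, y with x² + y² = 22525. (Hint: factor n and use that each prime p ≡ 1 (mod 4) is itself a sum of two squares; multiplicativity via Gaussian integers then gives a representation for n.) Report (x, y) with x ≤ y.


Step 1: Factor n = 22525 = 5^2 · 17 · 53.
Step 2: Check the mod-4 condition on each prime factor: 5 ≡ 1 (mod 4), exponent 2; 17 ≡ 1 (mod 4), exponent 1; 53 ≡ 1 (mod 4), exponent 1.
All primes ≡ 3 (mod 4) appear to even exponent (or don't appear), so by the two-squares theorem n IS expressible as a sum of two squares.
Step 3: Build a representation. Group n = k² · m with k = 5 and m = 17 · 53 = 901 (a product of primes ≡ 1 (mod 4)); a representation of m scales to one of n via (k·x)² + (k·y)² = k²(x² + y²). Each prime p ≡ 1 (mod 4) is itself a sum of two squares; find a² by testing p − a² for a perfect square:
  17: 17 − 1² = 16 = 4² ⇒ 17 = 1² + 4².
  53: 53 − 1² = 52, 53 − 2² = 49 = 7² ⇒ 53 = 2² + 7².
  Combine using the Brahmagupta–Fibonacci identity (a² + b²)(c² + d²) = (ac − bd)² + (ad + bc)² = (ac + bd)² + (ad − bc)²:
  17 · 53 = 901: from (1² + 4²)(2² + 7²), take (1·2 − 4·7, 1·7 + 4·2) = (2 − 28, 7 + 8) = (-26, 15); dropping signs (only squares matter) gives (26, 15); check 26² + 15² = 676 + 225 = 901 ✓.
  Scale by k = 5: (5·26, 5·15) = (130, 75).
Step 4: Order so x ≤ y and verify: 75² + 130² = 5625 + 16900 = 22525 = n. ✓

n = 22525 = 75² + 130² (one valid representation with x ≤ y).


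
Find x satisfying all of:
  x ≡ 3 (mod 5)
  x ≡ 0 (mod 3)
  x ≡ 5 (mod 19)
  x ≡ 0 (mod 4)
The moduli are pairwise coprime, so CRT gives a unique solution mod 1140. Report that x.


Product of moduli M = 5 · 3 · 19 · 4 = 1140.
Merge one congruence at a time:
  Start: x ≡ 3 (mod 5).
  Combine with x ≡ 0 (mod 3); new modulus lcm = 15.
    Write x = 3 + 5·t and substitute into x ≡ 0 (mod 3): 5·t ≡ 0 − 3 = -3 (mod 3).
    Reduce coefficients mod 3: 2·t ≡ 0 (mod 3).
    The inverse of 2 mod 3 is 2 (since 2·2 = 4 = 1·3 + 1), so t ≡ 2·0 = 0 ≡ 0 (mod 3).
    Then x = 3 + 5·0 = 3, valid modulo lcm(5, 3) = 15: x ≡ 3 (mod 15).
  Combine with x ≡ 5 (mod 19); new modulus lcm = 285.
    Write x = 3 + 15·t and substitute into x ≡ 5 (mod 19): 15·t ≡ 5 − 3 = 2 (mod 19).
    The inverse of 15 mod 19 is 14 (since 15·14 = 210 = 11·19 + 1), so t ≡ 14·2 = 28 ≡ 9 (mod 19).
    Then x = 3 + 15·9 = 138, valid modulo lcm(15, 19) = 285: x ≡ 138 (mod 285).
  Combine with x ≡ 0 (mod 4); new modulus lcm = 1140.
    Write x = 138 + 285·t and substitute into x ≡ 0 (mod 4): 285·t ≡ 0 − 138 = -138 (mod 4).
    Reduce coefficients mod 4: 1·t ≡ 2 (mod 4).
    So t ≡ 2 (mod 4).
    Then x = 138 + 285·2 = 708, valid modulo lcm(285, 4) = 1140: x ≡ 708 (mod 1140).
Verify against each original: 708 mod 5 = 3, 708 mod 3 = 0, 708 mod 19 = 5, 708 mod 4 = 0.

x ≡ 708 (mod 1140).


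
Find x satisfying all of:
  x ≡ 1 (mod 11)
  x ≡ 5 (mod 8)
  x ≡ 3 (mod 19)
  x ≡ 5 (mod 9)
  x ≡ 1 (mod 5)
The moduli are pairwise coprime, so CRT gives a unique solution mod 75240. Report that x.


Product of moduli M = 11 · 8 · 19 · 9 · 5 = 75240.
Merge one congruence at a time:
  Start: x ≡ 1 (mod 11).
  Combine with x ≡ 5 (mod 8); new modulus lcm = 88.
    Write x = 1 + 11·t and substitute into x ≡ 5 (mod 8): 11·t ≡ 5 − 1 = 4 (mod 8).
    Reduce coefficients mod 8: 3·t ≡ 4 (mod 8).
    The inverse of 3 mod 8 is 3 (since 3·3 = 9 = 1·8 + 1), so t ≡ 3·4 = 12 ≡ 4 (mod 8).
    Then x = 1 + 11·4 = 45, valid modulo lcm(11, 8) = 88: x ≡ 45 (mod 88).
  Combine with x ≡ 3 (mod 19); new modulus lcm = 1672.
    Write x = 45 + 88·t and substitute into x ≡ 3 (mod 19): 88·t ≡ 3 − 45 = -42 (mod 19).
    Reduce coefficients mod 19: 12·t ≡ 15 (mod 19).
    The inverse of 12 mod 19 is 8 (since 12·8 = 96 = 5·19 + 1), so t ≡ 8·15 = 120 ≡ 6 (mod 19).
    Then x = 45 + 88·6 = 573, valid modulo lcm(88, 19) = 1672: x ≡ 573 (mod 1672).
  Combine with x ≡ 5 (mod 9); new modulus lcm = 15048.
    Write x = 573 + 1672·t and substitute into x ≡ 5 (mod 9): 1672·t ≡ 5 − 573 = -568 (mod 9).
    Reduce coefficients mod 9: 7·t ≡ 8 (mod 9).
    The inverse of 7 mod 9 is 4 (since 7·4 = 28 = 3·9 + 1), so t ≡ 4·8 = 32 ≡ 5 (mod 9).
    Then x = 573 + 1672·5 = 8933, valid modulo lcm(1672, 9) = 15048: x ≡ 8933 (mod 15048).
  Combine with x ≡ 1 (mod 5); new modulus lcm = 75240.
    Write x = 8933 + 15048·t and substitute into x ≡ 1 (mod 5): 15048·t ≡ 1 − 8933 = -8932 (mod 5).
    Reduce coefficients mod 5: 3·t ≡ 3 (mod 5).
    The inverse of 3 mod 5 is 2 (since 3·2 = 6 = 1·5 + 1), so t ≡ 2·3 = 6 ≡ 1 (mod 5).
    Then x = 8933 + 15048·1 = 23981, valid modulo lcm(15048, 5) = 75240: x ≡ 23981 (mod 75240).
Verify against each original: 23981 mod 11 = 1, 23981 mod 8 = 5, 23981 mod 19 = 3, 23981 mod 9 = 5, 23981 mod 5 = 1.

x ≡ 23981 (mod 75240).


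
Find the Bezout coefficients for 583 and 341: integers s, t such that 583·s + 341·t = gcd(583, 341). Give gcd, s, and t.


Euclidean algorithm on (583, 341) — divide until remainder is 0:
  583 = 1 · 341 + 242
  341 = 1 · 242 + 99
  242 = 2 · 99 + 44
  99 = 2 · 44 + 11
  44 = 4 · 11 + 0
gcd(583, 341) = 11.
Track Bezout coefficients alongside the remainders: start with r₀ = 583 = a·1 + b·0 (s = 1, t = 0) and r₁ = 341 = a·0 + b·1 (s = 0, t = 1); each new remainder r_{k+1} = r_{k-1} − q_k·r_k inherits s_{k+1} = s_{k-1} − q_k·s_k, t_{k+1} = t_{k-1} − q_k·t_k, so r_k = a·s_k + b·t_k at every step:
  q = 1: r = 242, s = 1 − 1·0 = 1, t = 0 − 1·1 = -1  (check: 583·1 + 341·(-1) = 242)
  q = 1: r = 99, s = 0 − 1·1 = -1, t = 1 − 1·(-1) = 2  (check: 583·(-1) + 341·2 = 99)
  q = 2: r = 44, s = 1 − 2·(-1) = 3, t = -1 − 2·2 = -5  (check: 583·3 + 341·(-5) = 44)
  q = 2: r = 11, s = -1 − 2·3 = -7, t = 2 − 2·(-5) = 12  (check: 583·(-7) + 341·12 = 11)
The row with r = 11 (the gcd) gives the Bezout coefficients s = -7, t = 12.
Result: 583 · (-7) + 341 · (12) = 11.

gcd(583, 341) = 11; s = -7, t = 12 (check: 583·(-7) + 341·12 = 11).


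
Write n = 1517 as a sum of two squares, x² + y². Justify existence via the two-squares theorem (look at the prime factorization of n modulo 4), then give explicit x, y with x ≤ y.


Step 1: Factor n = 1517 = 37 · 41.
Step 2: Check the mod-4 condition on each prime factor: 37 ≡ 1 (mod 4), exponent 1; 41 ≡ 1 (mod 4), exponent 1.
All primes ≡ 3 (mod 4) appear to even exponent (or don't appear), so by the two-squares theorem n IS expressible as a sum of two squares.
Step 3: Build a representation. Here n = 37 · 41 is a product of primes ≡ 1 (mod 4). Each prime p ≡ 1 (mod 4) is itself a sum of two squares; find a² by testing p − a² for a perfect square:
  37: 37 − 1² = 36 = 6² ⇒ 37 = 1² + 6².
  41: 41 − 1² = 40, 41 − 2² = 37, 41 − 3² = 32, 41 − 4² = 25 = 5² ⇒ 41 = 4² + 5².
  Combine using the Brahmagupta–Fibonacci identity (a² + b²)(c² + d²) = (ac − bd)² + (ad + bc)² = (ac + bd)² + (ad − bc)²:
  37 · 41 = 1517: from (1² + 6²)(4² + 5²), take (1·4 − 6·5, 1·5 + 6·4) = (4 − 30, 5 + 24) = (-26, 29); dropping signs (only squares matter) gives (26, 29); check 26² + 29² = 676 + 841 = 1517 ✓.
Step 4: Order so x ≤ y and verify: 26² + 29² = 676 + 841 = 1517 = n. ✓

n = 1517 = 26² + 29² (one valid representation with x ≤ y).


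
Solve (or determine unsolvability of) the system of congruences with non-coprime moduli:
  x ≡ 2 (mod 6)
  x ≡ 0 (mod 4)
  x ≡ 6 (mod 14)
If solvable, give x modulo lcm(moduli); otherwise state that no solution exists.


Moduli 6, 4, 14 are not pairwise coprime, so CRT works modulo lcm(m_i) when all pairwise compatibility conditions hold.
Pairwise compatibility: gcd(m_i, m_j) must divide a_i - a_j for every pair.
Merge one congruence at a time:
  Start: x ≡ 2 (mod 6).
  Combine with x ≡ 0 (mod 4): gcd(6, 4) = 2; 0 - 2 = -2, which IS divisible by 2, so compatible.
    Write x = 2 + 6·t and substitute into x ≡ 0 (mod 4): 6·t ≡ 0 − 2 = -2 (mod 4).
    Divide the congruence (and modulus) by g = 2: 3·t ≡ -1 (mod 2).
    Reduce coefficients mod 2: 1·t ≡ 1 (mod 2).
    So t ≡ 1 (mod 2).
    Then x = 2 + 6·1 = 8, valid modulo lcm(6, 4) = 12: x ≡ 8 (mod 12).
  Combine with x ≡ 6 (mod 14): gcd(12, 14) = 2; 6 - 8 = -2, which IS divisible by 2, so compatible.
    Write x = 8 + 12·t and substitute into x ≡ 6 (mod 14): 12·t ≡ 6 − 8 = -2 (mod 14).
    Divide the congruence (and modulus) by g = 2: 6·t ≡ -1 (mod 7).
    Reduce coefficients mod 7: 6·t ≡ 6 (mod 7).
    The inverse of 6 mod 7 is 6 (since 6·6 = 36 = 5·7 + 1), so t ≡ 6·6 = 36 ≡ 1 (mod 7).
    Then x = 8 + 12·1 = 20, valid modulo lcm(12, 14) = 84: x ≡ 20 (mod 84).
Verify: 20 mod 6 = 2, 20 mod 4 = 0, 20 mod 14 = 6.

x ≡ 20 (mod 84).


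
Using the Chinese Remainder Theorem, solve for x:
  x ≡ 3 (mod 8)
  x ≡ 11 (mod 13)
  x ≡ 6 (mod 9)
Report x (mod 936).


Moduli 8, 13, 9 are pairwise coprime; by CRT there is a unique solution modulo M = 8 · 13 · 9 = 936.
Solve pairwise, accumulating the modulus:
  Start with x ≡ 3 (mod 8).
  Combine with x ≡ 11 (mod 13): since gcd(8, 13) = 1, we get a unique residue mod 104.
    Write x = 3 + 8·t and substitute into x ≡ 11 (mod 13): 8·t ≡ 11 − 3 = 8 (mod 13).
    The inverse of 8 mod 13 is 5 (since 8·5 = 40 = 3·13 + 1), so t ≡ 5·8 = 40 ≡ 1 (mod 13).
    Then x = 3 + 8·1 = 11, valid modulo lcm(8, 13) = 104: x ≡ 11 (mod 104).
  Combine with x ≡ 6 (mod 9): since gcd(104, 9) = 1, we get a unique residue mod 936.
    Write x = 11 + 104·t and substitute into x ≡ 6 (mod 9): 104·t ≡ 6 − 11 = -5 (mod 9).
    Reduce coefficients mod 9: 5·t ≡ 4 (mod 9).
    The inverse of 5 mod 9 is 2 (since 5·2 = 10 = 1·9 + 1), so t ≡ 2·4 = 8 ≡ 8 (mod 9).
    Then x = 11 + 104·8 = 843, valid modulo lcm(104, 9) = 936: x ≡ 843 (mod 936).
Verify: 843 mod 8 = 3 ✓, 843 mod 13 = 11 ✓, 843 mod 9 = 6 ✓.

x ≡ 843 (mod 936).


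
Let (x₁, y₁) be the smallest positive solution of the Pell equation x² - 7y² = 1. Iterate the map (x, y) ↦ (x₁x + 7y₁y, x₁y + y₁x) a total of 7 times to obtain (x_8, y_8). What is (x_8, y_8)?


Step 1: Find the fundamental solution (x₁, y₁) of x² - 7y² = 1.
  Expand √7 as a continued fraction. a₀ = ⌊√7⌋ = 2; iterate m_{k+1} = d_k·a_k − m_k, d_{k+1} = (7 − m_{k+1}²)/d_k, a_{k+1} = ⌊(a₀ + m_{k+1})/d_{k+1}⌋ (starting m₀ = 0, d₀ = 1), with convergents p_k = a_k·p_{k-1} + p_{k-2}, q_k = a_k·q_{k-1} + q_{k-2} (p₋₁ = 1, q₋₁ = 0):
  k = 0: a₀ = 2; p₀/q₀ = 2/1; p₀² − 7·q₀² = 4 − 7 = -3.
  k = 1: m = 2, d = 3, a = ⌊(2 + 2)/3⌋ = 1; p/q = (1·2 + 1)/(1·1 + 0) = 3/1; p² − 7·q² = 9 − 7 = 2.
  k = 2: m = 1, d = 2, a = ⌊(2 + 1)/2⌋ = 1; p/q = (1·3 + 2)/(1·1 + 1) = 5/2; p² − 7·q² = 25 − 28 = -3.
  k = 3: m = 1, d = 3, a = ⌊(2 + 1)/3⌋ = 1; p/q = (1·5 + 3)/(1·2 + 1) = 8/3; p² − 7·q² = 64 − 63 = 1.
  The first convergent with p² − 7·q² = 1 gives the fundamental solution (x₁, y₁) = (8, 3).
Step 2: Apply the recurrence (x_{n+1}, y_{n+1}) = (x₁x_n + 7y₁y_n, x₁y_n + y₁x_n) repeatedly.
  From (x_1, y_1) = (8, 3): x_2 = 8·8 + 7·3·3 = 127; y_2 = 8·3 + 3·8 = 48.
  From (x_2, y_2) = (127, 48): x_3 = 8·127 + 7·3·48 = 2024; y_3 = 8·48 + 3·127 = 765.
  From (x_3, y_3) = (2024, 765): x_4 = 8·2024 + 7·3·765 = 32257; y_4 = 8·765 + 3·2024 = 12192.
  From (x_4, y_4) = (32257, 12192): x_5 = 8·32257 + 7·3·12192 = 514088; y_5 = 8·12192 + 3·32257 = 194307.
  From (x_5, y_5) = (514088, 194307): x_6 = 8·514088 + 7·3·194307 = 8193151; y_6 = 8·194307 + 3·514088 = 3096720.
  From (x_6, y_6) = (8193151, 3096720): x_7 = 8·8193151 + 7·3·3096720 = 130576328; y_7 = 8·3096720 + 3·8193151 = 49353213.
  From (x_7, y_7) = (130576328, 49353213): x_8 = 8·130576328 + 7·3·49353213 = 2081028097; y_8 = 8·49353213 + 3·130576328 = 786554688.
Step 3: Verify x_8² - 7·y_8² = 4330677940503441409 - 4330677940503441408 = 1 (should be 1). ✓

(x_1, y_1) = (8, 3); (x_8, y_8) = (2081028097, 786554688).


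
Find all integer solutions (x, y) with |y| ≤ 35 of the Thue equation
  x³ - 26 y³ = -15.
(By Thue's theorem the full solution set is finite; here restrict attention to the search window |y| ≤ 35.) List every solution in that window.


The equation is x³ - 26y³ = -15. For fixed y, x³ = 26·y³ − 15, so a solution requires the RHS to be a perfect cube.
Strategy: iterate y from -35 to 35, compute RHS = 26·y³ − 15, and check whether it is a (positive or negative) perfect cube.
Check small values of y:
  y = 0: RHS = -15 is not a perfect cube.
  y = 1: RHS = 11 is not a perfect cube.
  y = -1: RHS = -41 is not a perfect cube.
  y = 2: RHS = 193 is not a perfect cube.
  y = -2: RHS = -223 is not a perfect cube.
  y = 3: RHS = 687 is not a perfect cube.
  y = -3: RHS = -717 is not a perfect cube.
Continuing the search up to |y| = 35 finds no solutions either.
No (x, y) in the scanned range satisfies the equation.

No integer solutions with |y| ≤ 35.


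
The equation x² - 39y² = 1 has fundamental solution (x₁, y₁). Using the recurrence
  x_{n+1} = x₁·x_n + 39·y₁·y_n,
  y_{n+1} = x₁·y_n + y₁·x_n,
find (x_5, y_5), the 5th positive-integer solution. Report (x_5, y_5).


Step 1: Find the fundamental solution (x₁, y₁) of x² - 39y² = 1.
  Expand √39 as a continued fraction. a₀ = ⌊√39⌋ = 6; iterate m_{k+1} = d_k·a_k − m_k, d_{k+1} = (39 − m_{k+1}²)/d_k, a_{k+1} = ⌊(a₀ + m_{k+1})/d_{k+1}⌋ (starting m₀ = 0, d₀ = 1), with convergents p_k = a_k·p_{k-1} + p_{k-2}, q_k = a_k·q_{k-1} + q_{k-2} (p₋₁ = 1, q₋₁ = 0):
  k = 0: a₀ = 6; p₀/q₀ = 6/1; p₀² − 39·q₀² = 36 − 39 = -3.
  k = 1: m = 6, d = 3, a = ⌊(6 + 6)/3⌋ = 4; p/q = (4·6 + 1)/(4·1 + 0) = 25/4; p² − 39·q² = 625 − 624 = 1.
  The first convergent with p² − 39·q² = 1 gives the fundamental solution (x₁, y₁) = (25, 4).
Step 2: Apply the recurrence (x_{n+1}, y_{n+1}) = (x₁x_n + 39y₁y_n, x₁y_n + y₁x_n) repeatedly.
  From (x_1, y_1) = (25, 4): x_2 = 25·25 + 39·4·4 = 1249; y_2 = 25·4 + 4·25 = 200.
  From (x_2, y_2) = (1249, 200): x_3 = 25·1249 + 39·4·200 = 62425; y_3 = 25·200 + 4·1249 = 9996.
  From (x_3, y_3) = (62425, 9996): x_4 = 25·62425 + 39·4·9996 = 3120001; y_4 = 25·9996 + 4·62425 = 499600.
  From (x_4, y_4) = (3120001, 499600): x_5 = 25·3120001 + 39·4·499600 = 155937625; y_5 = 25·499600 + 4·3120001 = 24970004.
Step 3: Verify x_5² - 39·y_5² = 24316542890640625 - 24316542890640624 = 1 (should be 1). ✓

(x_1, y_1) = (25, 4); (x_5, y_5) = (155937625, 24970004).


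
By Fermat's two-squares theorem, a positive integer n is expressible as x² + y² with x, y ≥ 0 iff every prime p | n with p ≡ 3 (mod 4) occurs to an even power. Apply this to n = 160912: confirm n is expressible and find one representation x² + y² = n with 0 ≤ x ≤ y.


Step 1: Factor n = 160912 = 2^4 · 89 · 113.
Step 2: Check the mod-4 condition on each prime factor: 2 = 2 (special); 89 ≡ 1 (mod 4), exponent 1; 113 ≡ 1 (mod 4), exponent 1.
All primes ≡ 3 (mod 4) appear to even exponent (or don't appear), so by the two-squares theorem n IS expressible as a sum of two squares.
Step 3: Build a representation. Group n = k² · m with k = 4 and m = 89 · 113 = 10057 (a product of primes ≡ 1 (mod 4)); a representation of m scales to one of n via (k·x)² + (k·y)² = k²(x² + y²). Each prime p ≡ 1 (mod 4) is itself a sum of two squares; find a² by testing p − a² for a perfect square:
  89: 89 − 1² = 88, 89 − 2² = 85, 89 − 3² = 80, 89 − 4² = 73, 89 − 5² = 64 = 8² ⇒ 89 = 5² + 8².
  113: 113 − 1² = 112, 113 − 2² = 109, 113 − 3² = 104, 113 − 4² = 97, 113 − 5² = 88, 113 − 6² = 77, 113 − 7² = 64 = 8² ⇒ 113 = 7² + 8².
  Combine using the Brahmagupta–Fibonacci identity (a² + b²)(c² + d²) = (ac − bd)² + (ad + bc)² = (ac + bd)² + (ad − bc)²:
  89 · 113 = 10057: from (5² + 8²)(7² + 8²), take (5·7 − 8·8, 5·8 + 8·7) = (35 − 64, 40 + 56) = (-29, 96); dropping signs (only squares matter) gives (29, 96); check 29² + 96² = 841 + 9216 = 10057 ✓.
  Scale by k = 4: (4·29, 4·96) = (116, 384).
Step 4: Order so x ≤ y and verify: 116² + 384² = 13456 + 147456 = 160912 = n. ✓

n = 160912 = 116² + 384² (one valid representation with x ≤ y).


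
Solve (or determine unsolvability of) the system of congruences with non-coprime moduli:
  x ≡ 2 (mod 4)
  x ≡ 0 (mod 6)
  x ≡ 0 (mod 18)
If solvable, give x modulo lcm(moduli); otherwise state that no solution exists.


Moduli 4, 6, 18 are not pairwise coprime, so CRT works modulo lcm(m_i) when all pairwise compatibility conditions hold.
Pairwise compatibility: gcd(m_i, m_j) must divide a_i - a_j for every pair.
Merge one congruence at a time:
  Start: x ≡ 2 (mod 4).
  Combine with x ≡ 0 (mod 6): gcd(4, 6) = 2; 0 - 2 = -2, which IS divisible by 2, so compatible.
    Write x = 2 + 4·t and substitute into x ≡ 0 (mod 6): 4·t ≡ 0 − 2 = -2 (mod 6).
    Divide the congruence (and modulus) by g = 2: 2·t ≡ -1 (mod 3).
    Reduce coefficients mod 3: 2·t ≡ 2 (mod 3).
    The inverse of 2 mod 3 is 2 (since 2·2 = 4 = 1·3 + 1), so t ≡ 2·2 = 4 ≡ 1 (mod 3).
    Then x = 2 + 4·1 = 6, valid modulo lcm(4, 6) = 12: x ≡ 6 (mod 12).
  Combine with x ≡ 0 (mod 18): gcd(12, 18) = 6; 0 - 6 = -6, which IS divisible by 6, so compatible.
    Write x = 6 + 12·t and substitute into x ≡ 0 (mod 18): 12·t ≡ 0 − 6 = -6 (mod 18).
    Divide the congruence (and modulus) by g = 6: 2·t ≡ -1 (mod 3).
    Reduce coefficients mod 3: 2·t ≡ 2 (mod 3).
    The inverse of 2 mod 3 is 2 (since 2·2 = 4 = 1·3 + 1), so t ≡ 2·2 = 4 ≡ 1 (mod 3).
    Then x = 6 + 12·1 = 18, valid modulo lcm(12, 18) = 36: x ≡ 18 (mod 36).
Verify: 18 mod 4 = 2, 18 mod 6 = 0, 18 mod 18 = 0.

x ≡ 18 (mod 36).


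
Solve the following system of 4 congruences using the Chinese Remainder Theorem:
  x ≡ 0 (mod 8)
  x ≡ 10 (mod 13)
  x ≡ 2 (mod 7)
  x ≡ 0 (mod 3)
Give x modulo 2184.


Product of moduli M = 8 · 13 · 7 · 3 = 2184.
Merge one congruence at a time:
  Start: x ≡ 0 (mod 8).
  Combine with x ≡ 10 (mod 13); new modulus lcm = 104.
    Write x = 0 + 8·t and substitute into x ≡ 10 (mod 13): 8·t ≡ 10 − 0 = 10 (mod 13).
    The inverse of 8 mod 13 is 5 (since 8·5 = 40 = 3·13 + 1), so t ≡ 5·10 = 50 ≡ 11 (mod 13).
    Then x = 0 + 8·11 = 88, valid modulo lcm(8, 13) = 104: x ≡ 88 (mod 104).
  Combine with x ≡ 2 (mod 7); new modulus lcm = 728.
    Write x = 88 + 104·t and substitute into x ≡ 2 (mod 7): 104·t ≡ 2 − 88 = -86 (mod 7).
    Reduce coefficients mod 7: 6·t ≡ 5 (mod 7).
    The inverse of 6 mod 7 is 6 (since 6·6 = 36 = 5·7 + 1), so t ≡ 6·5 = 30 ≡ 2 (mod 7).
    Then x = 88 + 104·2 = 296, valid modulo lcm(104, 7) = 728: x ≡ 296 (mod 728).
  Combine with x ≡ 0 (mod 3); new modulus lcm = 2184.
    Write x = 296 + 728·t and substitute into x ≡ 0 (mod 3): 728·t ≡ 0 − 296 = -296 (mod 3).
    Reduce coefficients mod 3: 2·t ≡ 1 (mod 3).
    The inverse of 2 mod 3 is 2 (since 2·2 = 4 = 1·3 + 1), so t ≡ 2·1 = 2 ≡ 2 (mod 3).
    Then x = 296 + 728·2 = 1752, valid modulo lcm(728, 3) = 2184: x ≡ 1752 (mod 2184).
Verify against each original: 1752 mod 8 = 0, 1752 mod 13 = 10, 1752 mod 7 = 2, 1752 mod 3 = 0.

x ≡ 1752 (mod 2184).


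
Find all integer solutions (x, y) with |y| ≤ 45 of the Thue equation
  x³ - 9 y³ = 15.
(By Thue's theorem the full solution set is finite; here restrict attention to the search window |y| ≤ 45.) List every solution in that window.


The equation is x³ - 9y³ = 15. For fixed y, x³ = 9·y³ + 15, so a solution requires the RHS to be a perfect cube.
Strategy: iterate y from -45 to 45, compute RHS = 9·y³ + 15, and check whether it is a (positive or negative) perfect cube.
Check small values of y:
  y = 0: RHS = 15 is not a perfect cube.
  y = 1: RHS = 24 is not a perfect cube.
  y = -1: RHS = 6 is not a perfect cube.
  y = 2: RHS = 87 is not a perfect cube.
  y = -2: RHS = -57 is not a perfect cube.
  y = 3: RHS = 258 is not a perfect cube.
  y = -3: RHS = -228 is not a perfect cube.
Continuing the search up to |y| = 45 finds no solutions either.
No (x, y) in the scanned range satisfies the equation.

No integer solutions with |y| ≤ 45.


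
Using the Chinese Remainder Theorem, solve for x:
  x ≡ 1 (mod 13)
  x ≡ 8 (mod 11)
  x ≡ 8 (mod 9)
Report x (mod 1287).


Moduli 13, 11, 9 are pairwise coprime; by CRT there is a unique solution modulo M = 13 · 11 · 9 = 1287.
Solve pairwise, accumulating the modulus:
  Start with x ≡ 1 (mod 13).
  Combine with x ≡ 8 (mod 11): since gcd(13, 11) = 1, we get a unique residue mod 143.
    Write x = 1 + 13·t and substitute into x ≡ 8 (mod 11): 13·t ≡ 8 − 1 = 7 (mod 11).
    Reduce coefficients mod 11: 2·t ≡ 7 (mod 11).
    The inverse of 2 mod 11 is 6 (since 2·6 = 12 = 1·11 + 1), so t ≡ 6·7 = 42 ≡ 9 (mod 11).
    Then x = 1 + 13·9 = 118, valid modulo lcm(13, 11) = 143: x ≡ 118 (mod 143).
  Combine with x ≡ 8 (mod 9): since gcd(143, 9) = 1, we get a unique residue mod 1287.
    Write x = 118 + 143·t and substitute into x ≡ 8 (mod 9): 143·t ≡ 8 − 118 = -110 (mod 9).
    Reduce coefficients mod 9: 8·t ≡ 7 (mod 9).
    The inverse of 8 mod 9 is 8 (since 8·8 = 64 = 7·9 + 1), so t ≡ 8·7 = 56 ≡ 2 (mod 9).
    Then x = 118 + 143·2 = 404, valid modulo lcm(143, 9) = 1287: x ≡ 404 (mod 1287).
Verify: 404 mod 13 = 1 ✓, 404 mod 11 = 8 ✓, 404 mod 9 = 8 ✓.

x ≡ 404 (mod 1287).


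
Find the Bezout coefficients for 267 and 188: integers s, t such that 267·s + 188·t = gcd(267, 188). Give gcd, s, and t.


Euclidean algorithm on (267, 188) — divide until remainder is 0:
  267 = 1 · 188 + 79
  188 = 2 · 79 + 30
  79 = 2 · 30 + 19
  30 = 1 · 19 + 11
  19 = 1 · 11 + 8
  11 = 1 · 8 + 3
  8 = 2 · 3 + 2
  3 = 1 · 2 + 1
  2 = 2 · 1 + 0
gcd(267, 188) = 1.
Track Bezout coefficients alongside the remainders: start with r₀ = 267 = a·1 + b·0 (s = 1, t = 0) and r₁ = 188 = a·0 + b·1 (s = 0, t = 1); each new remainder r_{k+1} = r_{k-1} − q_k·r_k inherits s_{k+1} = s_{k-1} − q_k·s_k, t_{k+1} = t_{k-1} − q_k·t_k, so r_k = a·s_k + b·t_k at every step:
  q = 1: r = 79, s = 1 − 1·0 = 1, t = 0 − 1·1 = -1  (check: 267·1 + 188·(-1) = 79)
  q = 2: r = 30, s = 0 − 2·1 = -2, t = 1 − 2·(-1) = 3  (check: 267·(-2) + 188·3 = 30)
  q = 2: r = 19, s = 1 − 2·(-2) = 5, t = -1 − 2·3 = -7  (check: 267·5 + 188·(-7) = 19)
  q = 1: r = 11, s = -2 − 1·5 = -7, t = 3 − 1·(-7) = 10  (check: 267·(-7) + 188·10 = 11)
  q = 1: r = 8, s = 5 − 1·(-7) = 12, t = -7 − 1·10 = -17  (check: 267·12 + 188·(-17) = 8)
  q = 1: r = 3, s = -7 − 1·12 = -19, t = 10 − 1·(-17) = 27  (check: 267·(-19) + 188·27 = 3)
  q = 2: r = 2, s = 12 − 2·(-19) = 50, t = -17 − 2·27 = -71  (check: 267·50 + 188·(-71) = 2)
  q = 1: r = 1, s = -19 − 1·50 = -69, t = 27 − 1·(-71) = 98  (check: 267·(-69) + 188·98 = 1)
The row with r = 1 (the gcd) gives the Bezout coefficients s = -69, t = 98.
Result: 267 · (-69) + 188 · (98) = 1.

gcd(267, 188) = 1; s = -69, t = 98 (check: 267·(-69) + 188·98 = 1).


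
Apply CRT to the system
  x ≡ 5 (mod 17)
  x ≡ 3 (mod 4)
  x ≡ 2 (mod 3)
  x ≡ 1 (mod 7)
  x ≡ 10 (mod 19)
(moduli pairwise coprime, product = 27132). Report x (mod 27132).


Product of moduli M = 17 · 4 · 3 · 7 · 19 = 27132.
Merge one congruence at a time:
  Start: x ≡ 5 (mod 17).
  Combine with x ≡ 3 (mod 4); new modulus lcm = 68.
    Write x = 5 + 17·t and substitute into x ≡ 3 (mod 4): 17·t ≡ 3 − 5 = -2 (mod 4).
    Reduce coefficients mod 4: 1·t ≡ 2 (mod 4).
    So t ≡ 2 (mod 4).
    Then x = 5 + 17·2 = 39, valid modulo lcm(17, 4) = 68: x ≡ 39 (mod 68).
  Combine with x ≡ 2 (mod 3); new modulus lcm = 204.
    Write x = 39 + 68·t and substitute into x ≡ 2 (mod 3): 68·t ≡ 2 − 39 = -37 (mod 3).
    Reduce coefficients mod 3: 2·t ≡ 2 (mod 3).
    The inverse of 2 mod 3 is 2 (since 2·2 = 4 = 1·3 + 1), so t ≡ 2·2 = 4 ≡ 1 (mod 3).
    Then x = 39 + 68·1 = 107, valid modulo lcm(68, 3) = 204: x ≡ 107 (mod 204).
  Combine with x ≡ 1 (mod 7); new modulus lcm = 1428.
    Write x = 107 + 204·t and substitute into x ≡ 1 (mod 7): 204·t ≡ 1 − 107 = -106 (mod 7).
    Reduce coefficients mod 7: 1·t ≡ 6 (mod 7).
    So t ≡ 6 (mod 7).
    Then x = 107 + 204·6 = 1331, valid modulo lcm(204, 7) = 1428: x ≡ 1331 (mod 1428).
  Combine with x ≡ 10 (mod 19); new modulus lcm = 27132.
    Write x = 1331 + 1428·t and substitute into x ≡ 10 (mod 19): 1428·t ≡ 10 − 1331 = -1321 (mod 19).
    Reduce coefficients mod 19: 3·t ≡ 9 (mod 19).
    The inverse of 3 mod 19 is 13 (since 3·13 = 39 = 2·19 + 1), so t ≡ 13·9 = 117 ≡ 3 (mod 19).
    Then x = 1331 + 1428·3 = 5615, valid modulo lcm(1428, 19) = 27132: x ≡ 5615 (mod 27132).
Verify against each original: 5615 mod 17 = 5, 5615 mod 4 = 3, 5615 mod 3 = 2, 5615 mod 7 = 1, 5615 mod 19 = 10.

x ≡ 5615 (mod 27132).
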